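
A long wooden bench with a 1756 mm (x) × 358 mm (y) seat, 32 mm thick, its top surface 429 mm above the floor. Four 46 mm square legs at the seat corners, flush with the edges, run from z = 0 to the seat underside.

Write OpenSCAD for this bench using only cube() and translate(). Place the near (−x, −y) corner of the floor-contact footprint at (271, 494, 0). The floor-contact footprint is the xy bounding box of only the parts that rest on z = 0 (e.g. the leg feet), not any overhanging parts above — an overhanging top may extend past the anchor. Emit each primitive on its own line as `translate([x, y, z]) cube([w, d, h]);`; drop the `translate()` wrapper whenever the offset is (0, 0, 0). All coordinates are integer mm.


translate([271, 494, 397]) cube([1756, 358, 32]);
translate([271, 494, 0]) cube([46, 46, 397]);
translate([271, 806, 0]) cube([46, 46, 397]);
translate([1981, 494, 0]) cube([46, 46, 397]);
translate([1981, 806, 0]) cube([46, 46, 397]);


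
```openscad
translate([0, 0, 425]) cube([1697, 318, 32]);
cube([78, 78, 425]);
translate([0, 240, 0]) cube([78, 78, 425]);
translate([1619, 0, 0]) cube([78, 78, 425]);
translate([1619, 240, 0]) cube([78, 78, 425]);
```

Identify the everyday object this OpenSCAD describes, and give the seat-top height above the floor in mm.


A bench. The seat-top height is 457 mm.

A long slab on four corner posts — a bench. The slab sits at z = 425 with thickness 32, so the top is 425 + 32 = 457 mm.


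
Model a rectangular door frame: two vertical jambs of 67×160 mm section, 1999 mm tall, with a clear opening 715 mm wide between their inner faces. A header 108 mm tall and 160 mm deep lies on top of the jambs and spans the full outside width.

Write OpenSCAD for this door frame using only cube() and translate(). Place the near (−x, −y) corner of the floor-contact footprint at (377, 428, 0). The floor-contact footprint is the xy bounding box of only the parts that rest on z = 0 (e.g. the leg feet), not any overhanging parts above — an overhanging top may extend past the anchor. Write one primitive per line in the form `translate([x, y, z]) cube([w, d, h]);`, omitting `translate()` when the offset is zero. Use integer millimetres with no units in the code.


translate([377, 428, 0]) cube([67, 160, 1999]);
translate([1159, 428, 0]) cube([67, 160, 1999]);
translate([377, 428, 1999]) cube([849, 160, 108]);


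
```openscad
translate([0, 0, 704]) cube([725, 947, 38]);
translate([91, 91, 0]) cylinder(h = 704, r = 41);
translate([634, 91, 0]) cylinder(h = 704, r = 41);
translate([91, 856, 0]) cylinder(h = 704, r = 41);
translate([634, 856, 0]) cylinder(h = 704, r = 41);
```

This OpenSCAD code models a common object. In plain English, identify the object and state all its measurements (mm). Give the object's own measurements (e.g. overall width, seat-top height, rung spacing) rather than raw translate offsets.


A rectangular dining table. The top is 725×947×38 mm with its upper surface at z = 742 mm. It stands on four round legs of 82 mm diameter, each leg's bounding box inset 50 mm from the nearest pair of top edges, running from the floor to the underside of the top.


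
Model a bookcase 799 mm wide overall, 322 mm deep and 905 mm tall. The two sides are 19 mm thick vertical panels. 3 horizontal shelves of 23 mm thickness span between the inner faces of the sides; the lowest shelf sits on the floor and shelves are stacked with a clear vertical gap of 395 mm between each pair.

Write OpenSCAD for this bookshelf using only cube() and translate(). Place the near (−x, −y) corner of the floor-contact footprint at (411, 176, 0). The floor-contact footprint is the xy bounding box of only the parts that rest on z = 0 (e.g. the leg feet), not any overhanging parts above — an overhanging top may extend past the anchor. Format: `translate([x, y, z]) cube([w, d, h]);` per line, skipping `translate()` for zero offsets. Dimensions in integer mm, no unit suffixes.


translate([411, 176, 0]) cube([19, 322, 905]);
translate([1191, 176, 0]) cube([19, 322, 905]);
translate([430, 176, 0]) cube([761, 322, 23]);
translate([430, 176, 418]) cube([761, 322, 23]);
translate([430, 176, 836]) cube([761, 322, 23]);


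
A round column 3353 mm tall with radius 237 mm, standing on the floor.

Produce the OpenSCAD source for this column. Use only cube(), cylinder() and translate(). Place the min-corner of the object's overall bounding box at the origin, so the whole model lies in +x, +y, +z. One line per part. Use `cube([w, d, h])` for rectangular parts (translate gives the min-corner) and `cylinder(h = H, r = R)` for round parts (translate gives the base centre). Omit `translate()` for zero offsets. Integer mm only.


translate([237, 237, 0]) cylinder(h = 3353, r = 237);


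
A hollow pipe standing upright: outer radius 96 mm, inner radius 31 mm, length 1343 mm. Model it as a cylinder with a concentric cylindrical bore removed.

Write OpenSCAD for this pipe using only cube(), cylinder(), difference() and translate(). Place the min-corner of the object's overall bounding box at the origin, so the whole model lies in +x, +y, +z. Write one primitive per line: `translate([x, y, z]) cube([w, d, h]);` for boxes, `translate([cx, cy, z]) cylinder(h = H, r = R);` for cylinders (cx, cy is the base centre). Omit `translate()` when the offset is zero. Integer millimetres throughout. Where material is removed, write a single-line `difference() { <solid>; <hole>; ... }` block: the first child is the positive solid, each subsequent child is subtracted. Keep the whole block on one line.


difference() { translate([96, 96, 0]) cylinder(h = 1343, r = 96); translate([96, 96, 0]) cylinder(h = 1343, r = 31); }


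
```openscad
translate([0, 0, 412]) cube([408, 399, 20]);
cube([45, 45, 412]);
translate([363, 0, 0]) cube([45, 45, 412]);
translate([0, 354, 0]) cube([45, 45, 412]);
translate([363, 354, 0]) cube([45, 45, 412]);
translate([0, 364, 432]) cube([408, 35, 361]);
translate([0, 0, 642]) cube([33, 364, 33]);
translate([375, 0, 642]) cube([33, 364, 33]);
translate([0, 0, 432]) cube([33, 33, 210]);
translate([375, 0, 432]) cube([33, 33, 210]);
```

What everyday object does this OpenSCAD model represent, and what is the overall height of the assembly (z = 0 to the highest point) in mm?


A chair. The overall height is 793 mm.

A slab on four corner posts with a tall panel at the back — a chair. The seat slab sits at z = 412 with thickness 20, and the 361 mm backrest starts at the seat top, so the overall height is 412 + 20 + 361 = 793 mm.


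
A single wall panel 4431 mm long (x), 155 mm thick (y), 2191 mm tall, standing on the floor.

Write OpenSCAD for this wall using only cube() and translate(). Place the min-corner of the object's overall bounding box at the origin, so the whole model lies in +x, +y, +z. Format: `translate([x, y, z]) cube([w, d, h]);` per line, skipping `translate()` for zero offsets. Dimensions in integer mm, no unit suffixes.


cube([4431, 155, 2191]);


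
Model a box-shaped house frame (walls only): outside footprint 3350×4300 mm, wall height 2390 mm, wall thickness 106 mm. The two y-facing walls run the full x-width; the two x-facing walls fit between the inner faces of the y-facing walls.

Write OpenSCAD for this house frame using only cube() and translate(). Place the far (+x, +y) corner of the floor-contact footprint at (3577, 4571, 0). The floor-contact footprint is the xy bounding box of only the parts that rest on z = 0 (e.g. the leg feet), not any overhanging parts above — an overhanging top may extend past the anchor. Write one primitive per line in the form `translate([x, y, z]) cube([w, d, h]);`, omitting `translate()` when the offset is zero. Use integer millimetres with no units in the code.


translate([227, 271, 0]) cube([3350, 106, 2390]);
translate([227, 4465, 0]) cube([3350, 106, 2390]);
translate([227, 377, 0]) cube([106, 4088, 2390]);
translate([3471, 377, 0]) cube([106, 4088, 2390]);


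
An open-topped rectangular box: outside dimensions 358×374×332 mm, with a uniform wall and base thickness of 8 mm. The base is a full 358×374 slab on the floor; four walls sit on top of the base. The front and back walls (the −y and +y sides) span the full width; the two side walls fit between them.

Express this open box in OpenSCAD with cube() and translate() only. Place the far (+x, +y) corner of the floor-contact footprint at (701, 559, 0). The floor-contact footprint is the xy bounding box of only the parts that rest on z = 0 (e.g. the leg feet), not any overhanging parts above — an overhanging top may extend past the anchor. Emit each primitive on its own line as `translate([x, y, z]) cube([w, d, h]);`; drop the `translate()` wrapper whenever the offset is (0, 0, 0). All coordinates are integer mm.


translate([343, 185, 0]) cube([358, 374, 8]);
translate([343, 185, 8]) cube([358, 8, 324]);
translate([343, 551, 8]) cube([358, 8, 324]);
translate([343, 193, 8]) cube([8, 358, 324]);
translate([693, 193, 8]) cube([8, 358, 324]);


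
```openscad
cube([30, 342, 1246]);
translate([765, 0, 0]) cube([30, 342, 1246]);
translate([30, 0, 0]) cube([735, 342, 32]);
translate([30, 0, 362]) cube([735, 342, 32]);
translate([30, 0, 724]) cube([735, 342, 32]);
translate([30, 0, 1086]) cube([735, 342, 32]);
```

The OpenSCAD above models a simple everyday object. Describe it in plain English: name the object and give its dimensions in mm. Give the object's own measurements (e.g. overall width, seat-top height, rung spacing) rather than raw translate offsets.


An open bookshelf. Two side panels, each 30 mm thick, 342 mm deep and 1246 mm tall, stand 795 mm apart (outside-to-outside). Between them sit 4 shelves, each 32 mm thick and 342 mm deep, spanning the full gap between the sides. The bottom shelf rests on the floor (its underside at z = 0) and the clear gap between one shelf's top and the next shelf's underside is 330 mm.


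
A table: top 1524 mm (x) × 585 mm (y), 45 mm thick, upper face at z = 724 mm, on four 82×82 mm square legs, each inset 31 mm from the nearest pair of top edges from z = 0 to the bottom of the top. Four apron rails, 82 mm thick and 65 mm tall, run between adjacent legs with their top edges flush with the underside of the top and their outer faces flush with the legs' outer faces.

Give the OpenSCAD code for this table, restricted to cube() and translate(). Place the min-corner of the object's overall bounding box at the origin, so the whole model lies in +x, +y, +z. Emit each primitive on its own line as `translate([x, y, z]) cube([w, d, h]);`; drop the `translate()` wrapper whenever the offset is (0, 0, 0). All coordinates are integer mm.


translate([0, 0, 679]) cube([1524, 585, 45]);
translate([31, 31, 0]) cube([82, 82, 679]);
translate([1411, 31, 0]) cube([82, 82, 679]);
translate([31, 472, 0]) cube([82, 82, 679]);
translate([1411, 472, 0]) cube([82, 82, 679]);
translate([113, 31, 614]) cube([1298, 82, 65]);
translate([113, 472, 614]) cube([1298, 82, 65]);
translate([31, 113, 614]) cube([82, 359, 65]);
translate([1411, 113, 614]) cube([82, 359, 65]);


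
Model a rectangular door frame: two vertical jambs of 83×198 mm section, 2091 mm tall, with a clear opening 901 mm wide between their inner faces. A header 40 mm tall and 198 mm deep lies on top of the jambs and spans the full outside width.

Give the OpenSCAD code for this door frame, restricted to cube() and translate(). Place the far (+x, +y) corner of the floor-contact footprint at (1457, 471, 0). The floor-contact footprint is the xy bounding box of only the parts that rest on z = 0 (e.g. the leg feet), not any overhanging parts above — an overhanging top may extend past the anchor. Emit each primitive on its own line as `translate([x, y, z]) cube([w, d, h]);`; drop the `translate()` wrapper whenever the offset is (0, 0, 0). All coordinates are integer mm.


translate([390, 273, 0]) cube([83, 198, 2091]);
translate([1374, 273, 0]) cube([83, 198, 2091]);
translate([390, 273, 2091]) cube([1067, 198, 40]);


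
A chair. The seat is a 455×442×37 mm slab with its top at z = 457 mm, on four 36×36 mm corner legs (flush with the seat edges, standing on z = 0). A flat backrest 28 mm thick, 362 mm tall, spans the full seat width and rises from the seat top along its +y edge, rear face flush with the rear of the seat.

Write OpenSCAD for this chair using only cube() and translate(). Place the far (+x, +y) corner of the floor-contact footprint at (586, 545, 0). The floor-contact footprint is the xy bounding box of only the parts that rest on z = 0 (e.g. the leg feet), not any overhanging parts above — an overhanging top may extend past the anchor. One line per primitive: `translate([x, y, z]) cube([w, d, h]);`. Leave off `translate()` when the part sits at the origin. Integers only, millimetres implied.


translate([131, 103, 420]) cube([455, 442, 37]);
translate([131, 103, 0]) cube([36, 36, 420]);
translate([550, 103, 0]) cube([36, 36, 420]);
translate([131, 509, 0]) cube([36, 36, 420]);
translate([550, 509, 0]) cube([36, 36, 420]);
translate([131, 517, 457]) cube([455, 28, 362]);


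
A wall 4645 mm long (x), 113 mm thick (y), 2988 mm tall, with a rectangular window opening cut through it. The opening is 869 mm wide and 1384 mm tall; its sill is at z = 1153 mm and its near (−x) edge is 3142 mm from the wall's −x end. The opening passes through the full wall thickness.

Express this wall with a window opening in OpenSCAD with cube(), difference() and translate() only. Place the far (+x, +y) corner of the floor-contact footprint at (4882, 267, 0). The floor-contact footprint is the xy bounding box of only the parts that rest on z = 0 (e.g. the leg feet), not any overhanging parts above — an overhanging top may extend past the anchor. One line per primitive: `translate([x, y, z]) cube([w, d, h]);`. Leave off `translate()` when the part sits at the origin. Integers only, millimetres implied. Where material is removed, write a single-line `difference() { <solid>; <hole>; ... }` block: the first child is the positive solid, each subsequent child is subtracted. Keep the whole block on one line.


difference() { translate([237, 154, 0]) cube([4645, 113, 2988]); translate([3379, 154, 1153]) cube([869, 113, 1384]); }


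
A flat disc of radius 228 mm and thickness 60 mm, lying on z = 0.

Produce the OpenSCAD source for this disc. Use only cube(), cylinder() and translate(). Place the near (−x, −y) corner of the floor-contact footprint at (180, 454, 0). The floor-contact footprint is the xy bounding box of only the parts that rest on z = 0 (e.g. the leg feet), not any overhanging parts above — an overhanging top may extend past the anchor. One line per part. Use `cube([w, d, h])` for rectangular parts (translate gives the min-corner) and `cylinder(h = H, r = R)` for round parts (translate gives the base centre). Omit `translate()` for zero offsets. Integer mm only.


translate([408, 682, 0]) cylinder(h = 60, r = 228);


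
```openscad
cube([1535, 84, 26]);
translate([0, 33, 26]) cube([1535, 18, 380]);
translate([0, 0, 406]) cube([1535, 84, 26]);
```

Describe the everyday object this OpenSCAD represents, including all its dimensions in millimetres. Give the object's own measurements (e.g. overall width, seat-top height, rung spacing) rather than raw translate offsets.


An I-beam lying along x, 1535 mm long. Overall section height 432 mm. Two flanges 84 mm wide (y) and 26 mm thick, one on the floor and one at the top; a web 18 mm thick runs between them, centred on the flange width.


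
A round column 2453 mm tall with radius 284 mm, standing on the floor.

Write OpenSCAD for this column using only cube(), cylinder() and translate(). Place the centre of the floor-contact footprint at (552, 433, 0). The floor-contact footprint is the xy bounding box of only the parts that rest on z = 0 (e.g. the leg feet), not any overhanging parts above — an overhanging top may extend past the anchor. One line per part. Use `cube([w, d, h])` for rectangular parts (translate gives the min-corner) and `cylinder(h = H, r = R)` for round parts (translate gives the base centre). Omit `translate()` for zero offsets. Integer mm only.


translate([552, 433, 0]) cylinder(h = 2453, r = 284);


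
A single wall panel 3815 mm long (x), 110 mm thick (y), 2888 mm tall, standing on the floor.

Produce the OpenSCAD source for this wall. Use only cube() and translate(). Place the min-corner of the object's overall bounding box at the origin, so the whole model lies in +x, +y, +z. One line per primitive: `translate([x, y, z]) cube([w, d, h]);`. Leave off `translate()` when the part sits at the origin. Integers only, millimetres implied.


cube([3815, 110, 2888]);


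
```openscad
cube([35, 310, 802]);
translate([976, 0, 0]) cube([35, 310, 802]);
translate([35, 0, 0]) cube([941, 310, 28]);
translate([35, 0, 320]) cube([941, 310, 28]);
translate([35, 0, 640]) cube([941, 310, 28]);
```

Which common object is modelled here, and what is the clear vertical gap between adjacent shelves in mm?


A bookshelf. The clear shelf gap is 292 mm.

Two tall side panels with 3 horizontal boards between them — a bookshelf. The first two shelf undersides are at z = 0 and z = 320; with shelf thickness 28, the clear gap is 320 − 0 − 28 = 292 mm.


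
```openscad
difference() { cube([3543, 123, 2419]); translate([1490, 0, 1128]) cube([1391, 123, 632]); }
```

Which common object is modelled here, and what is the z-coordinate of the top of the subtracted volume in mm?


A wall with a window opening. The window head height is 1760 mm.

A wall with a rectangular opening subtracted — a window. Sill at z = 1128, opening 632 mm tall, so the head is at 1128 + 632 = 1760 mm.


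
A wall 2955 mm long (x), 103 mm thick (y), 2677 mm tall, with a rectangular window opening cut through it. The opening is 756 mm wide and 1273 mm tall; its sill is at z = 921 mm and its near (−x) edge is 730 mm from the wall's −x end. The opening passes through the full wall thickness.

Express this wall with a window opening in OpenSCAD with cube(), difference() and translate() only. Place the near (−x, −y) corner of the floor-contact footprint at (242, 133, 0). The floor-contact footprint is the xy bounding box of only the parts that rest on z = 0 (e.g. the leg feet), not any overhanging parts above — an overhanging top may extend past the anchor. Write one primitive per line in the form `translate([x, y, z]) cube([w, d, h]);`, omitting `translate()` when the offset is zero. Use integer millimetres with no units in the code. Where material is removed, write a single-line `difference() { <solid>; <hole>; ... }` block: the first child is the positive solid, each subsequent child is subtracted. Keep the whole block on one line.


difference() { translate([242, 133, 0]) cube([2955, 103, 2677]); translate([972, 133, 921]) cube([756, 103, 1273]); }


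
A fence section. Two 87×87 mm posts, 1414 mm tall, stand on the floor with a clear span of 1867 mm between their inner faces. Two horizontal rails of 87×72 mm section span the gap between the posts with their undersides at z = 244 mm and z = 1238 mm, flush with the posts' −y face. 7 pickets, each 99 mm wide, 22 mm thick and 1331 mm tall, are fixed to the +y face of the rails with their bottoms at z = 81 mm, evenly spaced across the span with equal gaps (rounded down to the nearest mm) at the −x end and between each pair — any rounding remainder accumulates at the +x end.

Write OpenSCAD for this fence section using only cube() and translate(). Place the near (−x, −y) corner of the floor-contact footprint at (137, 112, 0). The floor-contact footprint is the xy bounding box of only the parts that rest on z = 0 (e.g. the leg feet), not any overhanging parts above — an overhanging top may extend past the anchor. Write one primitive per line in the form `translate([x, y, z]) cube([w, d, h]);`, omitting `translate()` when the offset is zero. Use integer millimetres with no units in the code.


translate([137, 112, 0]) cube([87, 87, 1414]);
translate([2091, 112, 0]) cube([87, 87, 1414]);
translate([224, 112, 244]) cube([1867, 87, 72]);
translate([224, 112, 1238]) cube([1867, 87, 72]);
translate([370, 199, 81]) cube([99, 22, 1331]);
translate([615, 199, 81]) cube([99, 22, 1331]);
translate([860, 199, 81]) cube([99, 22, 1331]);
translate([1105, 199, 81]) cube([99, 22, 1331]);
translate([1350, 199, 81]) cube([99, 22, 1331]);
translate([1595, 199, 81]) cube([99, 22, 1331]);
translate([1840, 199, 81]) cube([99, 22, 1331]);


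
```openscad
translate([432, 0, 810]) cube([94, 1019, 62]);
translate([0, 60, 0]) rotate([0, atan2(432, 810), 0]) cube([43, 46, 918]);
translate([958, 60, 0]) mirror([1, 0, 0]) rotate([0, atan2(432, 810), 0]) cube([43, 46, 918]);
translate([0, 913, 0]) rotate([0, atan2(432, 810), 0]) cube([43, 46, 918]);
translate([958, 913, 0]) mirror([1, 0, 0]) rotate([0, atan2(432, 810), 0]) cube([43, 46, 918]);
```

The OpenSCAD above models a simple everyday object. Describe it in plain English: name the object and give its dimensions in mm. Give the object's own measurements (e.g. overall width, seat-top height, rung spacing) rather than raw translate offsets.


A sawhorse. A 94×1019×62 mm beam (x, y, z) sits on two A-frame leg pairs. Each pair is two raked legs of 43×46 mm section (46 mm along y) splaying symmetrically in x. Each leg rises 810 mm vertically over 432 mm of horizontal reach and is 918 mm long along its own axis. Every leg's outer bottom edge rests on the floor and its outer top edge meets a bottom edge of the beam — the left legs (tilting toward +x) meet the beam's −x bottom edge, the right legs (their mirror images, tilting toward −x) meet its +x bottom edge — so the leg tops tuck under the beam, the beam's underside is 810 mm above the floor, and the feet are 958 mm apart outside-to-outside with the beam centred between them. The two leg pairs are set in 60 mm from either end of the beam.


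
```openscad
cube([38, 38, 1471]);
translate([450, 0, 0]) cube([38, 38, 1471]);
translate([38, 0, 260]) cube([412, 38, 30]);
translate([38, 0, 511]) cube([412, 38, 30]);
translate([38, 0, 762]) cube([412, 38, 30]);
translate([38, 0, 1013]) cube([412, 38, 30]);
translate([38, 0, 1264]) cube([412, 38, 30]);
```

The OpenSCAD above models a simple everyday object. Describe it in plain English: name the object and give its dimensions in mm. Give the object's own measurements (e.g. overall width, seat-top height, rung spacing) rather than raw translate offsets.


A straight ladder. Two 38×38 mm vertical rails, 1471 mm tall, stand 488 mm apart (outside-to-outside) with their front faces coplanar on the −y side. 5 rungs, each 38 mm deep and 30 mm tall, span between the inner faces of the rails, front faces flush with the rails. The lowest rung's underside is at z = 260 mm and rungs are spaced 251 mm apart (underside to underside).


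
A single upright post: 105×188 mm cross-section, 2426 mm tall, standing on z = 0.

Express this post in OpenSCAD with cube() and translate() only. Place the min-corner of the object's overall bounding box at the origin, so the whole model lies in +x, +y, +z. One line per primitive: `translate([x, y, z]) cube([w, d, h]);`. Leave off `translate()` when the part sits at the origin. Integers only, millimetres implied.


cube([105, 188, 2426]);


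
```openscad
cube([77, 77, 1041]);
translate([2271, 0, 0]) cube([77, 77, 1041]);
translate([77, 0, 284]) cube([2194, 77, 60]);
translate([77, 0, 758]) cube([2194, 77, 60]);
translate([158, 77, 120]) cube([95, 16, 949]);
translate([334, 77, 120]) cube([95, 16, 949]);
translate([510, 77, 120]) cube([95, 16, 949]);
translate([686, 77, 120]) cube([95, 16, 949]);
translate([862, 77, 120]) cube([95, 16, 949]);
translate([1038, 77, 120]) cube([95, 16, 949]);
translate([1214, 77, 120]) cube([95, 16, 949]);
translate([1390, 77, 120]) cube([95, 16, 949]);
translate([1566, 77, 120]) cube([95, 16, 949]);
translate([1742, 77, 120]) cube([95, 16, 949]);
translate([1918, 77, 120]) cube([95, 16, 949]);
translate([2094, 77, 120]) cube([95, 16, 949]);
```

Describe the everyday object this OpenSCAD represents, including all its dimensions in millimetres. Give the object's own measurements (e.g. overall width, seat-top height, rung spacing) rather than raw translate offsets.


A fence section. Two 77×77 mm posts, 1041 mm tall, stand on the floor with a clear span of 2194 mm between their inner faces. Two horizontal rails of 77×60 mm section span the gap between the posts with their undersides at z = 284 mm and z = 758 mm, flush with the posts' −y face. 12 pickets, each 95 mm wide, 16 mm thick and 949 mm tall, are fixed to the +y face of the rails with their bottoms at z = 120 mm, spaced across the span with a 81 mm gap after the −x post and between neighbouring pickets, with 82 mm left before the +x post.


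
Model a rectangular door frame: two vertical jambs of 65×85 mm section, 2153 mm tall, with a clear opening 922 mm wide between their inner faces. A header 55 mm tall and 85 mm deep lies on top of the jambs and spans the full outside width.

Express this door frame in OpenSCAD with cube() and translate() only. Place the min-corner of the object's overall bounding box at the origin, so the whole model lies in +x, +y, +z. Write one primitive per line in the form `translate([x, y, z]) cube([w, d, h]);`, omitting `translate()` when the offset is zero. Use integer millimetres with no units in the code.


cube([65, 85, 2153]);
translate([987, 0, 0]) cube([65, 85, 2153]);
translate([0, 0, 2153]) cube([1052, 85, 55]);


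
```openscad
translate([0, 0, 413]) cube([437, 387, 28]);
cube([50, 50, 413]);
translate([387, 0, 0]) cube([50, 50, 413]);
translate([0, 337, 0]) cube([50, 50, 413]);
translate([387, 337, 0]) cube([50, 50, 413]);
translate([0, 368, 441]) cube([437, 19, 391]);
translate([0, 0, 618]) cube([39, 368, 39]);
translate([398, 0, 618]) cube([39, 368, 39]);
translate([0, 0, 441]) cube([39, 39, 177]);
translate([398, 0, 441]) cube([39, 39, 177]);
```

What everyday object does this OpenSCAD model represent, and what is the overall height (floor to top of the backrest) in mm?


A chair. The overall height is 832 mm.

A slab on four corner posts with a tall panel at the back — a chair. The seat slab sits at z = 413 with thickness 28, and the 391 mm backrest starts at the seat top, so the overall height is 413 + 28 + 391 = 832 mm.


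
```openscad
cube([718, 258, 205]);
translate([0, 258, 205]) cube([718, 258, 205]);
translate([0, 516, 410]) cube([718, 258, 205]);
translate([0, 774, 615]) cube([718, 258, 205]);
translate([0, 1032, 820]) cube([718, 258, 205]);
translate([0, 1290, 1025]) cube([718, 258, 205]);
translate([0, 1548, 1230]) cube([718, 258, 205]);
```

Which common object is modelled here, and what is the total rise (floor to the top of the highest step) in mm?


A staircase. The total rise is 1435 mm.

7 identical blocks, each offset up and back from the previous — a staircase. Each step is 205 mm tall and there are 7 of them, so the total rise is 7 × 205 = 1435 mm.


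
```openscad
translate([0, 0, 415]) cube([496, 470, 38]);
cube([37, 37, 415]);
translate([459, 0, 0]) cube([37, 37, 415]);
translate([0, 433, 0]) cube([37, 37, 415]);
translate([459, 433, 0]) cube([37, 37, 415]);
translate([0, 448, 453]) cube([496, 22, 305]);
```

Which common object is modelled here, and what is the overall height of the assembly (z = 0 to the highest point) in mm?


A chair. The overall height is 758 mm.

A slab on four corner posts with a tall panel at the back — a chair. The seat slab sits at z = 415 with thickness 38, and the 305 mm backrest starts at the seat top, so the overall height is 415 + 38 + 305 = 758 mm.


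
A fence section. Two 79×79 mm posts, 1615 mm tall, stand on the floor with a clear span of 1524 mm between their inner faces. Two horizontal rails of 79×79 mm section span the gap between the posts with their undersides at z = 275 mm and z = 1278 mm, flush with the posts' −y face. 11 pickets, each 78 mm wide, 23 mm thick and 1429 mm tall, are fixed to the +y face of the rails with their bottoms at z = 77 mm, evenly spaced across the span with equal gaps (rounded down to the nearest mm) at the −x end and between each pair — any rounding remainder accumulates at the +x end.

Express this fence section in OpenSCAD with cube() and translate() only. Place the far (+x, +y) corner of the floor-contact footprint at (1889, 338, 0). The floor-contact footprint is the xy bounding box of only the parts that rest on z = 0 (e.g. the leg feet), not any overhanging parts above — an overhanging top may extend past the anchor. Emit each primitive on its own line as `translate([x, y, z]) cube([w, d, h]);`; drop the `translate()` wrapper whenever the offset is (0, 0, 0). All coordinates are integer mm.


translate([207, 259, 0]) cube([79, 79, 1615]);
translate([1810, 259, 0]) cube([79, 79, 1615]);
translate([286, 259, 275]) cube([1524, 79, 79]);
translate([286, 259, 1278]) cube([1524, 79, 79]);
translate([341, 338, 77]) cube([78, 23, 1429]);
translate([474, 338, 77]) cube([78, 23, 1429]);
translate([607, 338, 77]) cube([78, 23, 1429]);
translate([740, 338, 77]) cube([78, 23, 1429]);
translate([873, 338, 77]) cube([78, 23, 1429]);
translate([1006, 338, 77]) cube([78, 23, 1429]);
translate([1139, 338, 77]) cube([78, 23, 1429]);
translate([1272, 338, 77]) cube([78, 23, 1429]);
translate([1405, 338, 77]) cube([78, 23, 1429]);
translate([1538, 338, 77]) cube([78, 23, 1429]);
translate([1671, 338, 77]) cube([78, 23, 1429]);


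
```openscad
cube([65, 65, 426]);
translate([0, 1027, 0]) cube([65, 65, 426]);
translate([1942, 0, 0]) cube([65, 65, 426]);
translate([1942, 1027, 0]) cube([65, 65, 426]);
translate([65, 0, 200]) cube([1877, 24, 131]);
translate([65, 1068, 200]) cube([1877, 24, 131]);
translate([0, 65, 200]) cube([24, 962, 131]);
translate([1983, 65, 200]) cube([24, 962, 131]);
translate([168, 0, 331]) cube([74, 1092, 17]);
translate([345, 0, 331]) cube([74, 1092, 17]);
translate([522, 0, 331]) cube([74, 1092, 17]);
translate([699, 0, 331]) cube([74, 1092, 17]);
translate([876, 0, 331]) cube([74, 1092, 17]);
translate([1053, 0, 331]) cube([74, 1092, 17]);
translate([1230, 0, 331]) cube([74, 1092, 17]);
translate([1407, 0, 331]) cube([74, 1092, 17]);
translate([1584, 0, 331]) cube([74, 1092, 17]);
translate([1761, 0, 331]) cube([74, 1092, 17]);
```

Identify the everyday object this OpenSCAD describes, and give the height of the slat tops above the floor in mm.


A bed frame. The slat-top height is 348 mm.

Four posts, four rails, and a row of slats — a bed frame. Slats sit on the rails at z = 200 + 131 = 331; with slat thickness 17, the top is 348 mm.


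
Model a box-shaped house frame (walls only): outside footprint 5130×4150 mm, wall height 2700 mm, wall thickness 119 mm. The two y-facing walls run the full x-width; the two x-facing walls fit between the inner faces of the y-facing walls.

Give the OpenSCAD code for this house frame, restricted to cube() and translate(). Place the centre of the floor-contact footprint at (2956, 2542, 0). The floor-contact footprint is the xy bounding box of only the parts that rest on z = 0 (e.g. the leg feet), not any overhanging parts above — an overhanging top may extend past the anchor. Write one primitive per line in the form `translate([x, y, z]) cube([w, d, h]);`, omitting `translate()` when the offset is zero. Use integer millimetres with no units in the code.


translate([391, 467, 0]) cube([5130, 119, 2700]);
translate([391, 4498, 0]) cube([5130, 119, 2700]);
translate([391, 586, 0]) cube([119, 3912, 2700]);
translate([5402, 586, 0]) cube([119, 3912, 2700]);


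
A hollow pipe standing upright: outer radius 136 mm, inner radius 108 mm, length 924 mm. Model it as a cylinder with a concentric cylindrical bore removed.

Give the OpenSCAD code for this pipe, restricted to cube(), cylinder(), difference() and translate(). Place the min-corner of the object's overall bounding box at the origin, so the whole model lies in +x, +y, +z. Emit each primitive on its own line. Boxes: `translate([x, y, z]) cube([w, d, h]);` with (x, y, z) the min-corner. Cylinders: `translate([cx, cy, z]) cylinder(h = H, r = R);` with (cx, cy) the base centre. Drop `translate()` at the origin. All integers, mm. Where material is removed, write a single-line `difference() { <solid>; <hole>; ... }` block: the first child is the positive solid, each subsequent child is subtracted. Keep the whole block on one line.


difference() { translate([136, 136, 0]) cylinder(h = 924, r = 136); translate([136, 136, 0]) cylinder(h = 924, r = 108); }


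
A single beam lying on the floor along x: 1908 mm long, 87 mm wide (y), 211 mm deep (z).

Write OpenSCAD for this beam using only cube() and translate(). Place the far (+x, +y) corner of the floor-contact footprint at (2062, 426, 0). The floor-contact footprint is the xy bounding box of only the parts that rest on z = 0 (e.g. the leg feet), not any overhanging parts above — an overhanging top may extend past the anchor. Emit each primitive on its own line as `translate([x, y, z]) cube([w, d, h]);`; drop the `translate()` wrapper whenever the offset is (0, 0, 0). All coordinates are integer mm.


translate([154, 339, 0]) cube([1908, 87, 211]);


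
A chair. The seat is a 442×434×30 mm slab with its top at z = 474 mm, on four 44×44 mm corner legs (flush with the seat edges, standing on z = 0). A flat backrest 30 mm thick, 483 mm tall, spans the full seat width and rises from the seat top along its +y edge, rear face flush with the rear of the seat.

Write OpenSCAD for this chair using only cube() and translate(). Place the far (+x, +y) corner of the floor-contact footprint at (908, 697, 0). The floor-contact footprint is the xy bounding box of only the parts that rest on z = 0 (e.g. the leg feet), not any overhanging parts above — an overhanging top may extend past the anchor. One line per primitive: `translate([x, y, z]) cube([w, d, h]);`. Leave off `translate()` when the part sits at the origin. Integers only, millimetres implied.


translate([466, 263, 444]) cube([442, 434, 30]);
translate([466, 263, 0]) cube([44, 44, 444]);
translate([864, 263, 0]) cube([44, 44, 444]);
translate([466, 653, 0]) cube([44, 44, 444]);
translate([864, 653, 0]) cube([44, 44, 444]);
translate([466, 667, 474]) cube([442, 30, 483]);


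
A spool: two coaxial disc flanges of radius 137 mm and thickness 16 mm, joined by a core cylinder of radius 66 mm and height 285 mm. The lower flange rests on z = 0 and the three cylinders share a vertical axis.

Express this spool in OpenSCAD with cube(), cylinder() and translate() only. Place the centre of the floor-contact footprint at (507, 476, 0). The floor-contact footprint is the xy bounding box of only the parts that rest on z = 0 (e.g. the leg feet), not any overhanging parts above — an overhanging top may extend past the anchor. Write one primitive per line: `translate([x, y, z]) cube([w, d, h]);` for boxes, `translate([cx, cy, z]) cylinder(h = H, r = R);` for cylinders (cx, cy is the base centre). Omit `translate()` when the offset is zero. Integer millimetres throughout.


translate([507, 476, 0]) cylinder(h = 16, r = 137);
translate([507, 476, 16]) cylinder(h = 285, r = 66);
translate([507, 476, 301]) cylinder(h = 16, r = 137);


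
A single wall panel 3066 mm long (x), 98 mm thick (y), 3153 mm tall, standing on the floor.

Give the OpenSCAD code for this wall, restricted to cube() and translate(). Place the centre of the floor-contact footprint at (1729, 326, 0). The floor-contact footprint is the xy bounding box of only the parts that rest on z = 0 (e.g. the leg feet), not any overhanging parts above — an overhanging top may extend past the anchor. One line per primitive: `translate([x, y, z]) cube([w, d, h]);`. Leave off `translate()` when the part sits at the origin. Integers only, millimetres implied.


translate([196, 277, 0]) cube([3066, 98, 3153]);


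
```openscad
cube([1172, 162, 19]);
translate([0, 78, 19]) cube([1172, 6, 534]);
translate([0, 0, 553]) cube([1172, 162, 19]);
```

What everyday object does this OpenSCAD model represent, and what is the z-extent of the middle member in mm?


An I-beam. The web height is 534 mm.

Two wide flanges with a thin centred web — an I-beam. Overall 572 mm minus two 19 mm flanges gives a web of 572 − 2·19 = 534 mm.


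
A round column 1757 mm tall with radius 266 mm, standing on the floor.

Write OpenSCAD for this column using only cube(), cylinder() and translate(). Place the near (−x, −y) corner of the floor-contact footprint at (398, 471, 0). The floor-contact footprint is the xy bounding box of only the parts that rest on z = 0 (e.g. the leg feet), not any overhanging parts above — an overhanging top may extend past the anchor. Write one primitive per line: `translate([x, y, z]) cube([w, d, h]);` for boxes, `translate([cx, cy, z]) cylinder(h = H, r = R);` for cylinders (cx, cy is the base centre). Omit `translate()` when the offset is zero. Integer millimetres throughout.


translate([664, 737, 0]) cylinder(h = 1757, r = 266);


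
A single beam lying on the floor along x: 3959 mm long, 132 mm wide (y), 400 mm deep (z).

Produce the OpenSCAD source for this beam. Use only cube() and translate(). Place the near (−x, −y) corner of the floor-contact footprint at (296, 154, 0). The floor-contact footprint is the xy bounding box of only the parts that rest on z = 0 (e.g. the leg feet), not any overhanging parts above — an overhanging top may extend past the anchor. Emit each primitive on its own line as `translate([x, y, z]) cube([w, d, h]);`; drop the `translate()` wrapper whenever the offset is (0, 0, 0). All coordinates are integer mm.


translate([296, 154, 0]) cube([3959, 132, 400]);


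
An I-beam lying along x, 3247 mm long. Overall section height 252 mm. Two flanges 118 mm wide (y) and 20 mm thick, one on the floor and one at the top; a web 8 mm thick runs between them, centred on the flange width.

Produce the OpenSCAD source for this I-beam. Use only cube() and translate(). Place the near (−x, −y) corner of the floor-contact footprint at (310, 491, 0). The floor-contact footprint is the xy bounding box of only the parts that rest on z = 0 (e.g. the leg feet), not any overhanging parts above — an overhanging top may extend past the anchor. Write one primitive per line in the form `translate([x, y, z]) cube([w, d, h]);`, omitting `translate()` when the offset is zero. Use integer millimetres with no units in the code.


translate([310, 491, 0]) cube([3247, 118, 20]);
translate([310, 546, 20]) cube([3247, 8, 212]);
translate([310, 491, 232]) cube([3247, 118, 20]);


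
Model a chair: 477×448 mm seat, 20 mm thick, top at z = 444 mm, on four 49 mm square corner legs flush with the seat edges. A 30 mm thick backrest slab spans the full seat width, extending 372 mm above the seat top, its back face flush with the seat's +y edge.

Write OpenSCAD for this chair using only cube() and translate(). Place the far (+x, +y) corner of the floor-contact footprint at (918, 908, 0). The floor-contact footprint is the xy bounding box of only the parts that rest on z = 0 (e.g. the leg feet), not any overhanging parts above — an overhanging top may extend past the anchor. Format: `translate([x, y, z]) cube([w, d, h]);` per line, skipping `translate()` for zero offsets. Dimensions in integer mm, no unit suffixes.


translate([441, 460, 424]) cube([477, 448, 20]);
translate([441, 460, 0]) cube([49, 49, 424]);
translate([869, 460, 0]) cube([49, 49, 424]);
translate([441, 859, 0]) cube([49, 49, 424]);
translate([869, 859, 0]) cube([49, 49, 424]);
translate([441, 878, 444]) cube([477, 30, 372]);


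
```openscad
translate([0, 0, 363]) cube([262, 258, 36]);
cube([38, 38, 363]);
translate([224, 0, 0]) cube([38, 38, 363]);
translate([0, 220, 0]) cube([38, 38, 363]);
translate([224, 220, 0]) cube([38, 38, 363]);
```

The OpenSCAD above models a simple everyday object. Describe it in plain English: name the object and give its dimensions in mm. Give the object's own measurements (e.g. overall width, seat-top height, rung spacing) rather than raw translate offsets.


A four-legged stool. The seat is a 262×258×36 mm slab whose top surface is at z = 399 mm; four square legs, each 38×38 mm in cross-section, run from the floor (z = 0) to the underside of the seat, each flush with a corner of the seat.
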